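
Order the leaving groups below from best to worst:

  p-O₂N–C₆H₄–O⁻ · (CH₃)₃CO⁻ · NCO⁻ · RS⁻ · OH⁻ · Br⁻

Br⁻: pKₐ(HBr) ≈ -9
NCO⁻: pKₐ(HOCN) ≈ 3.5
p-O₂N–C₆H₄–O⁻: pKₐ(p-nitrophenol) ≈ 7.2
RS⁻: pKₐ(RSH (a thiol)) ≈ 10.5
OH⁻: pKₐ(H₂O) ≈ 15.7 — strong base; essentially never leaves without prior activation
(CH₃)₃CO⁻: pKₐ(t-BuOH) ≈ 18 — bulky, strongly basic alkoxide

Br⁻ > NCO⁻ > p-O₂N–C₆H₄–O⁻ > RS⁻ > OH⁻ > (CH₃)₃CO⁻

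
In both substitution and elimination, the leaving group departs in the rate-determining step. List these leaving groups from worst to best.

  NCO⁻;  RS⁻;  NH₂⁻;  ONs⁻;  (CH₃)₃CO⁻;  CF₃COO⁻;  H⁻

Leaving-group ability tracks the stability of the departed species; conjugate-acid pKₐ is the usual yardstick (lower pKₐ → better LG).
ONs⁻: pKₐ(p-O₂NC₆H₄SO₃H) ≈ -3.5
CF₃COO⁻: pKₐ(CF₃COOH) ≈ 0.2
NCO⁻: pKₐ(HOCN) ≈ 3.5
RS⁻: pKₐ(RSH (a thiol)) ≈ 10.5
(CH₃)₃CO⁻: pKₐ(t-BuOH) ≈ 18
H⁻: pKₐ(H₂) ≈ 36
NH₂⁻: pKₐ(NH₃) ≈ 38
Reversing gives the worst-to-best order requested.

NH₂⁻ < H⁻ < (CH₃)₃CO⁻ < RS⁻ < NCO⁻ < CF₃COO⁻ < ONs⁻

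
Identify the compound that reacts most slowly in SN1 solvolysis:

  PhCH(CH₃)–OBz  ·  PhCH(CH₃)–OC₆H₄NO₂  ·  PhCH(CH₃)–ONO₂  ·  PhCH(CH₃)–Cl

With the same alkyl group throughout, only the leaving group differentiates the rates.
The more stable X⁻ (or X) is on its own — i.e. the weaker a base it is — the better a leaving group it makes.
PhCH(CH₃)–Cl loses Cl⁻: pKₐ(HCl) ≈ -7
PhCH(CH₃)–ONO₂ loses NO₃⁻: pKₐ(HNO₃) ≈ -1.3
PhCH(CH₃)–OBz loses PhCOO⁻: pKₐ(C₆H₅COOH) ≈ 4.2
PhCH(CH₃)–OC₆H₄NO₂ loses p-O₂N–C₆H₄–O⁻: pKₐ(p-nitrophenol) ≈ 7.2

PhCH(CH₃)–OC₆H₄NO₂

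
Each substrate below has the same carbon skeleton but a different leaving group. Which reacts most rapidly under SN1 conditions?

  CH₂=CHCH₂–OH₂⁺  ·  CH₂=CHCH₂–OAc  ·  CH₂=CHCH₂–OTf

The skeletons are identical, so relative rate is governed entirely by leaving-group ability.
Leaving-group ability tracks the stability of the departed species; conjugate-acid pKₐ is the usual yardstick (lower pKₐ → better LG).
CH₂=CHCH₂–OTf loses OTf⁻: pKₐ(CF₃SO₃H (triflic acid)) ≈ -14
CH₂=CHCH₂–OH₂⁺ loses H₂O: pKₐ(H₃O⁺) ≈ -1.7
CH₂=CHCH₂–OAc loses AcO⁻: pKₐ(CH₃COOH) ≈ 4.8

CH₂=CHCH₂–OTf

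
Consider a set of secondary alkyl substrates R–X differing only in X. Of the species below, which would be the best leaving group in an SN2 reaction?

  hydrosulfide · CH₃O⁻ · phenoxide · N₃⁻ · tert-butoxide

A good leaving group is a weak base: the lower the pKₐ of its conjugate acid, the more readily it departs.
N₃⁻: pKₐ(HN₃) ≈ 4.7
hydrosulfide: pKₐ(H₂S) ≈ 7
phenoxide: pKₐ(C₆H₅OH (phenol)) ≈ 10
CH₃O⁻: pKₐ(CH₃OH) ≈ 15.5
tert-butoxide: pKₐ(t-BuOH) ≈ 18

N₃⁻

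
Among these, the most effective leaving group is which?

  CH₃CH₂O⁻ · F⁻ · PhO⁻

A good leaving group is a weak base: the lower the pKₐ of its conjugate acid, the more readily it departs.
F⁻: pKₐ(HF) ≈ 3.2
PhO⁻: pKₐ(C₆H₅OH (phenol)) ≈ 10
CH₃CH₂O⁻: pKₐ(CH₃CH₂OH) ≈ 16

F⁻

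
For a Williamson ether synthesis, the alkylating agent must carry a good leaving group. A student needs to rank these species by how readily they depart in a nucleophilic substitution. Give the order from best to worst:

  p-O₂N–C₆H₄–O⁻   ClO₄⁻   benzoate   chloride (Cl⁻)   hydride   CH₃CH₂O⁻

ClO₄⁻: pKₐ(HClO₄) ≈ -10
chloride (Cl⁻): pKₐ(HCl) ≈ -7 — moderately weak base
benzoate: pKₐ(C₆H₅COOH) ≈ 4.2 — aryl carboxylate
p-O₂N–C₆H₄–O⁻: pKₐ(p-nitrophenol) ≈ 7.2
CH₃CH₂O⁻: pKₐ(CH₃CH₂OH) ≈ 16 — strong base; alkoxides do not leave unassisted
hydride: pKₐ(H₂) ≈ 36 — extremely strong base; leaves only in special hydride-transfer contexts

ClO₄⁻ > chloride (Cl⁻) > benzoate > p-O₂N–C₆H₄–O⁻ > CH₃CH₂O⁻ > hydride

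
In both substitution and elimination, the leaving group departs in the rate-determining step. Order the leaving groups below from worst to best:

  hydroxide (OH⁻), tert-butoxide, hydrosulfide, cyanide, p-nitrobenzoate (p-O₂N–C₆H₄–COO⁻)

p-nitrobenzoate (p-O₂N–C₆H₄–COO⁻): pKₐ(p-nitrobenzoic acid) ≈ 3.4
hydrosulfide: pKₐ(H₂S) ≈ 7
cyanide: pKₐ(HCN) ≈ 9.2
hydroxide (OH⁻): pKₐ(H₂O) ≈ 15.7
tert-butoxide: pKₐ(t-BuOH) ≈ 18
Reversing gives the worst-to-best order requested.

tert-butoxide < hydroxide (OH⁻) < cyanide < hydrosulfide < p-nitrobenzoate (p-O₂N–C₆H₄–COO⁻)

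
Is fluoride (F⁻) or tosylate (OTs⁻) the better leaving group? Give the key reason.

tosylate (OTs⁻) is the better leaving group.
pKₐ(p-CH₃C₆H₄SO₃H (TsOH)) ≈ -2.8 versus pKₐ(HF) ≈ 3.2: tosylate (OTs⁻) is the much weaker base.
Resonance-delocalised arenesulfonate.

tosylate (OTs⁻)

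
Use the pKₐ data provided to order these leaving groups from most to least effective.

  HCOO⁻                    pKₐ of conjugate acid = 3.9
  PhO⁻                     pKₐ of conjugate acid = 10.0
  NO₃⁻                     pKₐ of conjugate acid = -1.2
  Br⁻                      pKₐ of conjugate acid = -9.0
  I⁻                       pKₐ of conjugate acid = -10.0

Lower conjugate-acid pKₐ ⇒ weaker base ⇒ better leaving group.
Sorting by the given values: I⁻ (-10.0), Br⁻ (-9.0), NO₃⁻ (-1.2), HCOO⁻ (3.9), PhO⁻ (10.0).

I⁻ > Br⁻ > NO₃⁻ > HCOO⁻ > PhO⁻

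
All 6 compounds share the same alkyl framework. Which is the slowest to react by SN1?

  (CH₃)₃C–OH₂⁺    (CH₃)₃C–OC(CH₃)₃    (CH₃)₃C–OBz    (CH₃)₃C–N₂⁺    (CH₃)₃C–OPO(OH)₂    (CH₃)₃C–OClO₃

The skeletons are identical, so relative rate is governed entirely by leaving-group ability.
The more stable X⁻ (or X) is on its own — i.e. the weaker a base it is — the better a leaving group it makes.
(CH₃)₃C–N₂⁺ loses N₂: no meaningful conjugate acid; N₂ departs as an exceptionally stable neutral molecule
(CH₃)₃C–OClO₃ loses ClO₄⁻: pKₐ(HClO₄) ≈ -10
(CH₃)₃C–OH₂⁺ loses H₂O: pKₐ(H₃O⁺) ≈ -1.7
(CH₃)₃C–OPO(OH)₂ loses H₂PO₄⁻: pKₐ(H₃PO₄) ≈ 2.1
(CH₃)₃C–OBz loses PhCOO⁻: pKₐ(C₆H₅COOH) ≈ 4.2
(CH₃)₃C–OC(CH₃)₃ loses (CH₃)₃CO⁻: pKₐ(t-BuOH) ≈ 18

(CH₃)₃C–OC(CH₃)₃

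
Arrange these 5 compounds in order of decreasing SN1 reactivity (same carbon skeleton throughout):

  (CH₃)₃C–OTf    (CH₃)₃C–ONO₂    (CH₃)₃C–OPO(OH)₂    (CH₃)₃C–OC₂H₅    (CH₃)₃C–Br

(CH₃)₃C–OTf > (CH₃)₃C–Br > (CH₃)₃C–ONO₂ > (CH₃)₃C–OPO(OH)₂ > (CH₃)₃C–OC₂H₅

With the same alkyl group throughout, only the leaving group differentiates the rates.
Rank by basicity of the departing species: weakest base leaves most easily.
(CH₃)₃C–OTf loses OTf⁻: pKₐ(CF₃SO₃H (triflic acid)) ≈ -14
(CH₃)₃C–Br loses Br⁻: pKₐ(HBr) ≈ -9
(CH₃)₃C–ONO₂ loses NO₃⁻: pKₐ(HNO₃) ≈ -1.3
(CH₃)₃C–OPO(OH)₂ loses H₂PO₄⁻: pKₐ(H₃PO₄) ≈ 2.1
(CH₃)₃C–OC₂H₅ loses CH₃CH₂O⁻: pKₐ(CH₃CH₂OH) ≈ 16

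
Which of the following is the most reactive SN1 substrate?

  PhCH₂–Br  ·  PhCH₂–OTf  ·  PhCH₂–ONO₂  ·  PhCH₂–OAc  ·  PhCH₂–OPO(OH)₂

Identical carbon frameworks mean the comparison reduces to leaving-group quality.
Leaving-group ability tracks the stability of the departed species; conjugate-acid pKₐ is the usual yardstick (lower pKₐ → better LG).
PhCH₂–OTf loses OTf⁻: pKₐ(CF₃SO₃H (triflic acid)) ≈ -14
PhCH₂–Br loses Br⁻: pKₐ(HBr) ≈ -9
PhCH₂–ONO₂ loses NO₃⁻: pKₐ(HNO₃) ≈ -1.3
PhCH₂–OPO(OH)₂ loses H₂PO₄⁻: pKₐ(H₃PO₄) ≈ 2.1
PhCH₂–OAc loses AcO⁻: pKₐ(CH₃COOH) ≈ 4.8

PhCH₂–OTf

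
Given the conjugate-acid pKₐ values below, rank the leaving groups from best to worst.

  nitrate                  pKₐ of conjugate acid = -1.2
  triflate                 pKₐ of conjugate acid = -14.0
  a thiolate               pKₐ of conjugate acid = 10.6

Lower conjugate-acid pKₐ ⇒ weaker base ⇒ better leaving group.
Sorting by the given values: triflate (-14.0), nitrate (-1.2), a thiolate (10.6).

triflate > nitrate > a thiolate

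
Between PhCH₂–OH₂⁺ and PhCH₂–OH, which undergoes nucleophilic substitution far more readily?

PhCH₂–OH₂⁺

From PhCH₂–OH the departing group would be OH⁻ (pKₐ(H₂O) ≈ 15.7). Strong base; essentially never leaves without prior activation.
From PhCH₂–OH₂⁺ the leaving group is H₂O (pKₐ(H₃O⁺) ≈ -1.7). Neutral; leaves from a protonated alcohol (R–OH₂⁺).
(In practice PhCH₂–OH₂⁺ is made from PhCH₂–OH by protonation with strong acid, converting the leaving group from hydroxide to neutral water.)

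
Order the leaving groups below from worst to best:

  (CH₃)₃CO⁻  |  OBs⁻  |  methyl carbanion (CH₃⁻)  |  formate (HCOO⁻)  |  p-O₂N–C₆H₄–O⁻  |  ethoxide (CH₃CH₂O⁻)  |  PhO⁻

methyl carbanion (CH₃⁻) < (CH₃)₃CO⁻ < ethoxide (CH₃CH₂O⁻) < PhO⁻ < p-O₂N–C₆H₄–O⁻ < formate (HCOO⁻) < OBs⁻

A good leaving group is a weak base: the lower the pKₐ of its conjugate acid, the more readily it departs.
OBs⁻: pKₐ(p-BrC₆H₄SO₃H) ≈ -2.8
formate (HCOO⁻): pKₐ(HCOOH) ≈ 3.8
p-O₂N–C₆H₄–O⁻: pKₐ(p-nitrophenol) ≈ 7.2
PhO⁻: pKₐ(C₆H₅OH (phenol)) ≈ 10
ethoxide (CH₃CH₂O⁻): pKₐ(CH₃CH₂OH) ≈ 16
(CH₃)₃CO⁻: pKₐ(t-BuOH) ≈ 18
methyl carbanion (CH₃⁻): pKₐ(CH₄) ≈ 48
The question asks for worst first, so the sequence is read in increasing leaving-group ability.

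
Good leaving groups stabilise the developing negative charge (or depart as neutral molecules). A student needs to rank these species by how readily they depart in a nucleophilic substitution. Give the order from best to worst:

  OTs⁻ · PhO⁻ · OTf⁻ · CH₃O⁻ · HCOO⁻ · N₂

N₂ > OTf⁻ > OTs⁻ > HCOO⁻ > PhO⁻ > CH₃O⁻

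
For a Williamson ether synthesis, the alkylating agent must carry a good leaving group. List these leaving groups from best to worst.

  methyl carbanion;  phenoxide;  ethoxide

phenoxide: pKₐ(C₆H₅OH (phenol)) ≈ 10
ethoxide: pKₐ(CH₃CH₂OH) ≈ 16 — strong base; alkoxides do not leave unassisted
methyl carbanion: pKₐ(CH₄) ≈ 48

phenoxide > ethoxide > methyl carbanion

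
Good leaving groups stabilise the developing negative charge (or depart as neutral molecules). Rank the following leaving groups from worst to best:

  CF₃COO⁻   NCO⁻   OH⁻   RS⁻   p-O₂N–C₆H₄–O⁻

OH⁻ < RS⁻ < p-O₂N–C₆H₄–O⁻ < NCO⁻ < CF₃COO⁻

A good leaving group is a weak base: the lower the pKₐ of its conjugate acid, the more readily it departs.
CF₃COO⁻: pKₐ(CF₃COOH) ≈ 0.2 — strongly electron-withdrawing CF₃ stabilises the carboxylate
NCO⁻: pKₐ(HOCN) ≈ 3.5 — resonance between N and O
p-O₂N–C₆H₄–O⁻: pKₐ(p-nitrophenol) ≈ 7.2 — nitro group delocalises the charge; the classic chromogenic LG
RS⁻: pKₐ(RSH (a thiol)) ≈ 10.5
OH⁻: pKₐ(H₂O) ≈ 15.7
Reversing gives the worst-to-best order requested.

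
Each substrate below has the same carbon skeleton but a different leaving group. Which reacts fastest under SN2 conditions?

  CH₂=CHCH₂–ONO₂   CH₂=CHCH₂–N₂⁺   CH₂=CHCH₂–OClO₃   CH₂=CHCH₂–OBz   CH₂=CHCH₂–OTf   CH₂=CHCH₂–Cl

The skeletons are identical, so relative rate is governed entirely by leaving-group ability.
A good leaving group is a weak base: the lower the pKₐ of its conjugate acid, the more readily it departs.
CH₂=CHCH₂–N₂⁺ loses N₂: no meaningful conjugate acid; N₂ departs as an exceptionally stable neutral molecule
CH₂=CHCH₂–OTf loses OTf⁻: pKₐ(CF₃SO₃H (triflic acid)) ≈ -14
CH₂=CHCH₂–OClO₃ loses ClO₄⁻: pKₐ(HClO₄) ≈ -10
CH₂=CHCH₂–Cl loses Cl⁻: pKₐ(HCl) ≈ -7
CH₂=CHCH₂–ONO₂ loses NO₃⁻: pKₐ(HNO₃) ≈ -1.3
CH₂=CHCH₂–OBz loses PhCOO⁻: pKₐ(C₆H₅COOH) ≈ 4.2

CH₂=CHCH₂–N₂⁺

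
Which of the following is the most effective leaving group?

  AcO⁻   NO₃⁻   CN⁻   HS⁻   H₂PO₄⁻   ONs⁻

ONs⁻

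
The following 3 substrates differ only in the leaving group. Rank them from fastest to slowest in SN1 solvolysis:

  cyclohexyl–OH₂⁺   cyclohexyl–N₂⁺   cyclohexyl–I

The skeletons are identical, so relative rate is governed entirely by leaving-group ability.
Leaving-group ability tracks the stability of the departed species; conjugate-acid pKₐ is the usual yardstick (lower pKₐ → better LG).
cyclohexyl–N₂⁺ loses N₂: no meaningful conjugate acid; N₂ departs as an exceptionally stable neutral molecule
cyclohexyl–I loses I⁻: pKₐ(HI) ≈ -10
cyclohexyl–OH₂⁺ loses H₂O: pKₐ(H₃O⁺) ≈ -1.7

cyclohexyl–N₂⁺ > cyclohexyl–I > cyclohexyl–OH₂⁺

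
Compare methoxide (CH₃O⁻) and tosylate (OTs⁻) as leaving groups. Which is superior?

tosylate (OTs⁻) is the better leaving group.
pKₐ(p-CH₃C₆H₄SO₃H (TsOH)) ≈ -2.8 versus pKₐ(CH₃OH) ≈ 15.5: tosylate (OTs⁻) is the much weaker base.
Resonance-delocalised arenesulfonate.

tosylate (OTs⁻)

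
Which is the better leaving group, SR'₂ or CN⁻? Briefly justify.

SR'₂ is the better leaving group.
pKₐ(R'₂SH⁺) ≈ -7 versus pKₐ(HCN) ≈ 9.2: SR'₂ is the much weaker base.
Neutral; leaves from a sulfonium salt (R–SR'₂⁺).

SR'₂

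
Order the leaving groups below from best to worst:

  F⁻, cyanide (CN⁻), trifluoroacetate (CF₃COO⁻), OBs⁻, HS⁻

A good leaving group is a weak base: the lower the pKₐ of its conjugate acid, the more readily it departs.
OBs⁻: pKₐ(p-BrC₆H₄SO₃H) ≈ -2.8 — arenesulfonate with a p-bromo substituent
trifluoroacetate (CF₃COO⁻): pKₐ(CF₃COOH) ≈ 0.2 — strongly electron-withdrawing CF₃ stabilises the carboxylate
F⁻: pKₐ(HF) ≈ 3.2 — small and strongly basic; the poor halide leaving group
HS⁻: pKₐ(H₂S) ≈ 7
cyanide (CN⁻): pKₐ(HCN) ≈ 9.2

OBs⁻ > trifluoroacetate (CF₃COO⁻) > F⁻ > HS⁻ > cyanide (CN⁻)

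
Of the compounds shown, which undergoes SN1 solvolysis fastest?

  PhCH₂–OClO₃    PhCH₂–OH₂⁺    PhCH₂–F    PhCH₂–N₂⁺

The skeletons are identical, so relative rate is governed entirely by leaving-group ability.
Leaving-group ability tracks the stability of the departed species; conjugate-acid pKₐ is the usual yardstick (lower pKₐ → better LG).
PhCH₂–N₂⁺ loses N₂: no meaningful conjugate acid; N₂ departs as an exceptionally stable neutral molecule
PhCH₂–OClO₃ loses ClO₄⁻: pKₐ(HClO₄) ≈ -10
PhCH₂–OH₂⁺ loses H₂O: pKₐ(H₃O⁺) ≈ -1.7
PhCH₂–F loses F⁻: pKₐ(HF) ≈ 3.2

PhCH₂–N₂⁺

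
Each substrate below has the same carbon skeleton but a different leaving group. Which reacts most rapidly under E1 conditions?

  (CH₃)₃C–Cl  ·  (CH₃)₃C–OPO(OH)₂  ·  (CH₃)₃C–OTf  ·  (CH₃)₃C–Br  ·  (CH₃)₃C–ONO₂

Same R in every case — rank the leaving groups.
The more stable X⁻ (or X) is on its own — i.e. the weaker a base it is — the better a leaving group it makes.
(CH₃)₃C–OTf loses OTf⁻: pKₐ(CF₃SO₃H (triflic acid)) ≈ -14
(CH₃)₃C–Br loses Br⁻: pKₐ(HBr) ≈ -9
(CH₃)₃C–Cl loses Cl⁻: pKₐ(HCl) ≈ -7
(CH₃)₃C–ONO₂ loses NO₃⁻: pKₐ(HNO₃) ≈ -1.3
(CH₃)₃C–OPO(OH)₂ loses H₂PO₄⁻: pKₐ(H₃PO₄) ≈ 2.1

(CH₃)₃C–OTf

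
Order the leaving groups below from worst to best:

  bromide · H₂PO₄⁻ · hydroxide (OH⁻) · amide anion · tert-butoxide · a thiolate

A good leaving group is a weak base: the lower the pKₐ of its conjugate acid, the more readily it departs.
bromide: pKₐ(HBr) ≈ -9 — weak base; good leaving group
H₂PO₄⁻: pKₐ(H₃PO₄) ≈ 2.1
a thiolate: pKₐ(RSH (a thiol)) ≈ 10.5 — moderately basic; rarely leaves without activation
hydroxide (OH⁻): pKₐ(H₂O) ≈ 15.7 — strong base; essentially never leaves without prior activation
tert-butoxide: pKₐ(t-BuOH) ≈ 18
amide anion: pKₐ(NH₃) ≈ 38
The question asks for worst first, so the sequence is read in increasing leaving-group ability.

amide anion < tert-butoxide < hydroxide (OH⁻) < a thiolate < H₂PO₄⁻ < bromide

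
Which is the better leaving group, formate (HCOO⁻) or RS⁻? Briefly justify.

formate (HCOO⁻)

formate (HCOO⁻) is the better leaving group.
pKₐ(HCOOH) ≈ 3.8 versus pKₐ(RSH (a thiol)) ≈ 10.5: formate (HCOO⁻) is the much weaker base.
Resonance-stabilised carboxylate.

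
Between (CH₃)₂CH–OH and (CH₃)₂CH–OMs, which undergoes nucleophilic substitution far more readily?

(CH₃)₂CH–OMs

From (CH₃)₂CH–OH the departing group would be OH⁻ (pKₐ(H₂O) ≈ 15.7). Strong base; essentially never leaves without prior activation.
From (CH₃)₂CH–OMs the leaving group is OMs⁻ (pKₐ(CH₃SO₃H (MsOH)) ≈ -1.9). Resonance-delocalised alkanesulfonate.
(In practice (CH₃)₂CH–OMs is made from (CH₃)₂CH–OH by treatment with MsCl / Et₃N, converting the hydroxyl into a mesylate.)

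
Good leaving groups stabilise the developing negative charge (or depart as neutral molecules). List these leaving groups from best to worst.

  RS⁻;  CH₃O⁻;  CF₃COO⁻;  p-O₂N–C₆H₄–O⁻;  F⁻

Leaving-group ability tracks the stability of the departed species; conjugate-acid pKₐ is the usual yardstick (lower pKₐ → better LG).
CF₃COO⁻: pKₐ(CF₃COOH) ≈ 0.2
F⁻: pKₐ(HF) ≈ 3.2
p-O₂N–C₆H₄–O⁻: pKₐ(p-nitrophenol) ≈ 7.2
RS⁻: pKₐ(RSH (a thiol)) ≈ 10.5 — moderately basic; rarely leaves without activation
CH₃O⁻: pKₐ(CH₃OH) ≈ 15.5 — strong base; alkoxides do not leave unassisted

CF₃COO⁻ > F⁻ > p-O₂N–C₆H₄–O⁻ > RS⁻ > CH₃O⁻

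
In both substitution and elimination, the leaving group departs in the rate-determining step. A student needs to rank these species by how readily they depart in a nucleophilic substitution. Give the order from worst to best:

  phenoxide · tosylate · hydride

hydride < phenoxide < tosylate

A good leaving group is a weak base: the lower the pKₐ of its conjugate acid, the more readily it departs.
tosylate: pKₐ(p-CH₃C₆H₄SO₃H (TsOH)) ≈ -2.8
phenoxide: pKₐ(C₆H₅OH (phenol)) ≈ 10
hydride: pKₐ(H₂) ≈ 36
Reversing gives the worst-to-best order requested.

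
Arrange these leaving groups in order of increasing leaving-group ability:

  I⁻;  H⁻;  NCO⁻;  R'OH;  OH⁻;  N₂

A good leaving group is a weak base: the lower the pKₐ of its conjugate acid, the more readily it departs.
N₂: no meaningful conjugate acid; N₂ departs as an exceptionally stable neutral molecule
I⁻: pKₐ(HI) ≈ -10 — large, highly polarisable; very weak base
R'OH: pKₐ(R'OH₂⁺) ≈ -2.4 — neutral; leaves from a protonated ether (an oxonium ion, R–O(H)R'⁺)
NCO⁻: pKₐ(HOCN) ≈ 3.5
OH⁻: pKₐ(H₂O) ≈ 15.7
H⁻: pKₐ(H₂) ≈ 36
Reversing gives the worst-to-best order requested.

H⁻ < OH⁻ < NCO⁻ < R'OH < I⁻ < N₂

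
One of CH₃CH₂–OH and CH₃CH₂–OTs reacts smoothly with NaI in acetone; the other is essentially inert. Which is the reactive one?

CH₃CH₂–OTs

From CH₃CH₂–OH the departing group would be OH⁻ (pKₐ(H₂O) ≈ 15.7). Strong base; essentially never leaves without prior activation.
From CH₃CH₂–OTs the leaving group is OTs⁻ (pKₐ(p-CH₃C₆H₄SO₃H (TsOH)) ≈ -2.8). Resonance-delocalised arenesulfonate.
(In practice CH₃CH₂–OTs is made from CH₃CH₂–OH by treatment with TsCl / pyridine, converting the hydroxyl into a tosylate.)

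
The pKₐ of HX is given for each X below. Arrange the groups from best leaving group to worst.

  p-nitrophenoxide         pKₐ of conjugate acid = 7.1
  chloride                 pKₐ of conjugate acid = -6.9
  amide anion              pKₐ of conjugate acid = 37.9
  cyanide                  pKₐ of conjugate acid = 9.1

Lower conjugate-acid pKₐ ⇒ weaker base ⇒ better leaving group.
Sorting by the given values: chloride (-6.9), p-nitrophenoxide (7.1), cyanide (9.1), amide anion (37.9).

chloride > p-nitrophenoxide > cyanide > amide anion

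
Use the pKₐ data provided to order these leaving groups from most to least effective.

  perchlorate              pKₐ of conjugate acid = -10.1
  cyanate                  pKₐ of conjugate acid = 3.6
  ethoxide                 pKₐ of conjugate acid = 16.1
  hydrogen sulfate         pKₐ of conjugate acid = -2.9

perchlorate > hydrogen sulfate > cyanate > ethoxide

Lower conjugate-acid pKₐ ⇒ weaker base ⇒ better leaving group.
Sorting by the given values: perchlorate (-10.1), hydrogen sulfate (-2.9), cyanate (3.6), ethoxide (16.1).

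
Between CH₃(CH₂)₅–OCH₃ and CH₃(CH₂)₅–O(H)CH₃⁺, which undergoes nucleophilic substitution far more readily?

CH₃(CH₂)₅–O(H)CH₃⁺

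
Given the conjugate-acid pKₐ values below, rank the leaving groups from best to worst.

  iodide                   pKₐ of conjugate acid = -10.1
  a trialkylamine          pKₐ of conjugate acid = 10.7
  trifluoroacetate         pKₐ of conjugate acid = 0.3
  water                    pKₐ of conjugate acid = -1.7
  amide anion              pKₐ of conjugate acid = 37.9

Lower conjugate-acid pKₐ ⇒ weaker base ⇒ better leaving group.
Sorting by the given values: iodide (-10.1), water (-1.7), trifluoroacetate (0.3), a trialkylamine (10.7), amide anion (37.9).

iodide > water > trifluoroacetate > a trialkylamine > amide anion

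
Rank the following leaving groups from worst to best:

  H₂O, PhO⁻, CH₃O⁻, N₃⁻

CH₃O⁻ < PhO⁻ < N₃⁻ < H₂O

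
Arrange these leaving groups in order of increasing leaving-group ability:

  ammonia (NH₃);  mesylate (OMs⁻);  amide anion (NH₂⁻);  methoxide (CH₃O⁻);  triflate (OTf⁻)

Leaving-group ability tracks the stability of the departed species; conjugate-acid pKₐ is the usual yardstick (lower pKₐ → better LG).
triflate (OTf⁻): pKₐ(CF₃SO₃H (triflic acid)) ≈ -14 — charge spread over three oxygens and a CF₃ group; the premier leaving group in synthesis
mesylate (OMs⁻): pKₐ(CH₃SO₃H (MsOH)) ≈ -1.9 — resonance-delocalised alkanesulfonate
ammonia (NH₃): pKₐ(NH₄⁺) ≈ 9.2 — neutral but moderately basic; leaves from R–NH₃⁺
methoxide (CH₃O⁻): pKₐ(CH₃OH) ≈ 15.5 — strong base; alkoxides do not leave unassisted
amide anion (NH₂⁻): pKₐ(NH₃) ≈ 38 — extremely strong base; never a leaving group
Reversing gives the worst-to-best order requested.

amide anion (NH₂⁻) < methoxide (CH₃O⁻) < ammonia (NH₃) < mesylate (OMs⁻) < triflate (OTf⁻)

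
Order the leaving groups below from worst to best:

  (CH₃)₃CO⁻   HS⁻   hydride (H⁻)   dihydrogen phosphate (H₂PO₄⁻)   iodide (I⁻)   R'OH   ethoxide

The more stable X⁻ (or X) is on its own — i.e. the weaker a base it is — the better a leaving group it makes.
iodide (I⁻): pKₐ(HI) ≈ -10
R'OH: pKₐ(R'OH₂⁺) ≈ -2.4 — neutral; leaves from a protonated ether (an oxonium ion, R–O(H)R'⁺)
dihydrogen phosphate (H₂PO₄⁻): pKₐ(H₃PO₄) ≈ 2.1
HS⁻: pKₐ(H₂S) ≈ 7
ethoxide: pKₐ(CH₃CH₂OH) ≈ 16
(CH₃)₃CO⁻: pKₐ(t-BuOH) ≈ 18 — bulky, strongly basic alkoxide
hydride (H⁻): pKₐ(H₂) ≈ 36 — extremely strong base; leaves only in special hydride-transfer contexts
The question asks for worst first, so the sequence is read in increasing leaving-group ability.

hydride (H⁻) < (CH₃)₃CO⁻ < ethoxide < HS⁻ < dihydrogen phosphate (H₂PO₄⁻) < R'OH < iodide (I⁻)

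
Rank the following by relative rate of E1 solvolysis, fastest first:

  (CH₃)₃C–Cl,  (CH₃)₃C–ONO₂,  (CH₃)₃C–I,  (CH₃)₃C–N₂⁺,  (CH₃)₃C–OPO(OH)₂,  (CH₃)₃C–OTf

Same R in every case — rank the leaving groups.
The more stable X⁻ (or X) is on its own — i.e. the weaker a base it is — the better a leaving group it makes.
(CH₃)₃C–N₂⁺ loses N₂: no meaningful conjugate acid; N₂ departs as an exceptionally stable neutral molecule
(CH₃)₃C–OTf loses OTf⁻: pKₐ(CF₃SO₃H (triflic acid)) ≈ -14
(CH₃)₃C–I loses I⁻: pKₐ(HI) ≈ -10
(CH₃)₃C–Cl loses Cl⁻: pKₐ(HCl) ≈ -7
(CH₃)₃C–ONO₂ loses NO₃⁻: pKₐ(HNO₃) ≈ -1.3
(CH₃)₃C–OPO(OH)₂ loses H₂PO₄⁻: pKₐ(H₃PO₄) ≈ 2.1

(CH₃)₃C–N₂⁺ > (CH₃)₃C–OTf > (CH₃)₃C–I > (CH₃)₃C–Cl > (CH₃)₃C–ONO₂ > (CH₃)₃C–OPO(OH)₂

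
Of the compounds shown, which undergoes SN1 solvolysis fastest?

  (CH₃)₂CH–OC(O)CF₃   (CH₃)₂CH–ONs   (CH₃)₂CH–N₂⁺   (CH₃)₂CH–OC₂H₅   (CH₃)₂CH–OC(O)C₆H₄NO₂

Same R in every case — rank the leaving groups.
A good leaving group is a weak base: the lower the pKₐ of its conjugate acid, the more readily it departs.
(CH₃)₂CH–N₂⁺ loses N₂: no meaningful conjugate acid; N₂ departs as an exceptionally stable neutral molecule
(CH₃)₂CH–ONs loses ONs⁻: pKₐ(p-O₂NC₆H₄SO₃H) ≈ -3.5
(CH₃)₂CH–OC(O)CF₃ loses CF₃COO⁻: pKₐ(CF₃COOH) ≈ 0.2
(CH₃)₂CH–OC(O)C₆H₄NO₂ loses p-O₂N–C₆H₄–COO⁻: pKₐ(p-nitrobenzoic acid) ≈ 3.4
(CH₃)₂CH–OC₂H₅ loses CH₃CH₂O⁻: pKₐ(CH₃CH₂OH) ≈ 16

(CH₃)₂CH–N₂⁺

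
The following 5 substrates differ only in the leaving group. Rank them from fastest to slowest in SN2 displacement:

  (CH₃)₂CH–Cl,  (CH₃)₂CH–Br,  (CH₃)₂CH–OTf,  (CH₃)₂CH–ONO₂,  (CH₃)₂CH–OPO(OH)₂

(CH₃)₂CH–OTf > (CH₃)₂CH–Br > (CH₃)₂CH–Cl > (CH₃)₂CH–ONO₂ > (CH₃)₂CH–OPO(OH)₂

With the same alkyl group throughout, only the leaving group differentiates the rates.
The more stable X⁻ (or X) is on its own — i.e. the weaker a base it is — the better a leaving group it makes.
(CH₃)₂CH–OTf loses OTf⁻: pKₐ(CF₃SO₃H (triflic acid)) ≈ -14
(CH₃)₂CH–Br loses Br⁻: pKₐ(HBr) ≈ -9
(CH₃)₂CH–Cl loses Cl⁻: pKₐ(HCl) ≈ -7
(CH₃)₂CH–ONO₂ loses NO₃⁻: pKₐ(HNO₃) ≈ -1.3
(CH₃)₂CH–OPO(OH)₂ loses H₂PO₄⁻: pKₐ(H₃PO₄) ≈ 2.1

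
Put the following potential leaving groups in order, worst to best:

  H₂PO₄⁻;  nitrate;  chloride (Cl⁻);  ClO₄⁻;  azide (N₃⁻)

ClO₄⁻: pKₐ(HClO₄) ≈ -10
chloride (Cl⁻): pKₐ(HCl) ≈ -7
nitrate: pKₐ(HNO₃) ≈ -1.3
H₂PO₄⁻: pKₐ(H₃PO₄) ≈ 2.1 — moderate base; biological leaving group after further activation
azide (N₃⁻): pKₐ(HN₃) ≈ 4.7 — linear, resonance-stabilised
Listed from poorest to best leaving group as asked.

azide (N₃⁻) < H₂PO₄⁻ < nitrate < chloride (Cl⁻) < ClO₄⁻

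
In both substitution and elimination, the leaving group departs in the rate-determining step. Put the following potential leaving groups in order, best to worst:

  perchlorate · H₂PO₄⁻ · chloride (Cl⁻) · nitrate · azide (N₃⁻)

Rank by basicity of the departing species: weakest base leaves most easily.
perchlorate: pKₐ(HClO₄) ≈ -10
chloride (Cl⁻): pKₐ(HCl) ≈ -7 — moderately weak base
nitrate: pKₐ(HNO₃) ≈ -1.3 — resonance-delocalised over three oxygens
H₂PO₄⁻: pKₐ(H₃PO₄) ≈ 2.1 — moderate base; biological leaving group after further activation
azide (N₃⁻): pKₐ(HN₃) ≈ 4.7 — linear, resonance-stabilised

perchlorate > chloride (Cl⁻) > nitrate > H₂PO₄⁻ > azide (N₃⁻)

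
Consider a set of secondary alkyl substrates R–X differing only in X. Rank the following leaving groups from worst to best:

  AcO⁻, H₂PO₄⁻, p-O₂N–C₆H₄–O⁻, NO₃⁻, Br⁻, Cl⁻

p-O₂N–C₆H₄–O⁻ < AcO⁻ < H₂PO₄⁻ < NO₃⁻ < Cl⁻ < Br⁻

Br⁻: pKₐ(HBr) ≈ -9 — weak base; good leaving group
Cl⁻: pKₐ(HCl) ≈ -7 — moderately weak base
NO₃⁻: pKₐ(HNO₃) ≈ -1.3 — resonance-delocalised over three oxygens
H₂PO₄⁻: pKₐ(H₃PO₄) ≈ 2.1 — moderate base; biological leaving group after further activation
AcO⁻: pKₐ(CH₃COOH) ≈ 4.8 — resonance-stabilised but still a weak base
p-O₂N–C₆H₄–O⁻: pKₐ(p-nitrophenol) ≈ 7.2
Reversing gives the worst-to-best order requested.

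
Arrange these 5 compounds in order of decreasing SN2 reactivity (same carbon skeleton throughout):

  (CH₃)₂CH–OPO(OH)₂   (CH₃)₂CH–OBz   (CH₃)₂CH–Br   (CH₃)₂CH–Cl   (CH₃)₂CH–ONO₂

With the same alkyl group throughout, only the leaving group differentiates the rates.
Rank by basicity of the departing species: weakest base leaves most easily.
(CH₃)₂CH–Br loses Br⁻: pKₐ(HBr) ≈ -9
(CH₃)₂CH–Cl loses Cl⁻: pKₐ(HCl) ≈ -7
(CH₃)₂CH–ONO₂ loses NO₃⁻: pKₐ(HNO₃) ≈ -1.3
(CH₃)₂CH–OPO(OH)₂ loses H₂PO₄⁻: pKₐ(H₃PO₄) ≈ 2.1
(CH₃)₂CH–OBz loses PhCOO⁻: pKₐ(C₆H₅COOH) ≈ 4.2

(CH₃)₂CH–Br > (CH₃)₂CH–Cl > (CH₃)₂CH–ONO₂ > (CH₃)₂CH–OPO(OH)₂ > (CH₃)₂CH–OBz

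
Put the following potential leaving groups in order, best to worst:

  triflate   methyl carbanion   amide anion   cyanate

A good leaving group is a weak base: the lower the pKₐ of its conjugate acid, the more readily it departs.
triflate: pKₐ(CF₃SO₃H (triflic acid)) ≈ -14
cyanate: pKₐ(HOCN) ≈ 3.5
amide anion: pKₐ(NH₃) ≈ 38
methyl carbanion: pKₐ(CH₄) ≈ 48

triflate > cyanate > amide anion > methyl carbanion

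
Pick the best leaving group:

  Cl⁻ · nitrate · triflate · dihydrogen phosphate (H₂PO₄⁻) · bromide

Rank by basicity of the departing species: weakest base leaves most easily.
triflate: pKₐ(CF₃SO₃H (triflic acid)) ≈ -14
bromide: pKₐ(HBr) ≈ -9
Cl⁻: pKₐ(HCl) ≈ -7
nitrate: pKₐ(HNO₃) ≈ -1.3
dihydrogen phosphate (H₂PO₄⁻): pKₐ(H₃PO₄) ≈ 2.1

triflate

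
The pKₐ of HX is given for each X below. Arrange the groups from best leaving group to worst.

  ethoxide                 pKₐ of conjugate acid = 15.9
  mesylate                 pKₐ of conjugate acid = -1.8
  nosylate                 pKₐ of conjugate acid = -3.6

nosylate > mesylate > ethoxide

Lower conjugate-acid pKₐ ⇒ weaker base ⇒ better leaving group.
Sorting by the given values: nosylate (-3.6), mesylate (-1.8), ethoxide (15.9).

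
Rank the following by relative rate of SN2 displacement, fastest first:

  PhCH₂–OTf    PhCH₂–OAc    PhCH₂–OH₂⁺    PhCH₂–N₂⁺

PhCH₂–N₂⁺ > PhCH₂–OTf > PhCH₂–OH₂⁺ > PhCH₂–OAc

Same R in every case — rank the leaving groups.
The more stable X⁻ (or X) is on its own — i.e. the weaker a base it is — the better a leaving group it makes.
PhCH₂–N₂⁺ loses N₂: no meaningful conjugate acid; N₂ departs as an exceptionally stable neutral molecule
PhCH₂–OTf loses OTf⁻: pKₐ(CF₃SO₃H (triflic acid)) ≈ -14
PhCH₂–OH₂⁺ loses H₂O: pKₐ(H₃O⁺) ≈ -1.7
PhCH₂–OAc loses AcO⁻: pKₐ(CH₃COOH) ≈ 4.8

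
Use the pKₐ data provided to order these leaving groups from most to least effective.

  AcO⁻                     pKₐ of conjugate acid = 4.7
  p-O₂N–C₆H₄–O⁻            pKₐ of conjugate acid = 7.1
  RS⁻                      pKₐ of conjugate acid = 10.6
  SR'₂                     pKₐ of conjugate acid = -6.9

SR'₂ > AcO⁻ > p-O₂N–C₆H₄–O⁻ > RS⁻

Lower conjugate-acid pKₐ ⇒ weaker base ⇒ better leaving group.
Sorting by the given values: SR'₂ (-6.9), AcO⁻ (4.7), p-O₂N–C₆H₄–O⁻ (7.1), RS⁻ (10.6).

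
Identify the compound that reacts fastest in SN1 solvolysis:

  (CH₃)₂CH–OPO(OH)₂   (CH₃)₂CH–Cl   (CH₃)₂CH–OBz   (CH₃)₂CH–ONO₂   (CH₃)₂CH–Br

(CH₃)₂CH–Br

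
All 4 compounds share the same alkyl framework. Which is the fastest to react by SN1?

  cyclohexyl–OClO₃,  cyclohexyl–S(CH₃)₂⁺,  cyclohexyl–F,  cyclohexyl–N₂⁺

cyclohexyl–N₂⁺

The skeletons are identical, so relative rate is governed entirely by leaving-group ability.
The more stable X⁻ (or X) is on its own — i.e. the weaker a base it is — the better a leaving group it makes.
cyclohexyl–N₂⁺ loses N₂: no meaningful conjugate acid; N₂ departs as an exceptionally stable neutral molecule
cyclohexyl–OClO₃ loses ClO₄⁻: pKₐ(HClO₄) ≈ -10
cyclohexyl–S(CH₃)₂⁺ loses SR'₂: pKₐ(R'₂SH⁺) ≈ -7
cyclohexyl–F loses F⁻: pKₐ(HF) ≈ 3.2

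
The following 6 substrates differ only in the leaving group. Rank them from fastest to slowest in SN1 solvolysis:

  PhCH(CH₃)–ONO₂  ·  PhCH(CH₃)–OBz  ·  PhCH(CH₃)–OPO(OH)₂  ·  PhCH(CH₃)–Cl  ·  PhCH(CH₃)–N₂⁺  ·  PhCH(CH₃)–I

With the same alkyl group throughout, only the leaving group differentiates the rates.
A good leaving group is a weak base: the lower the pKₐ of its conjugate acid, the more readily it departs.
PhCH(CH₃)–N₂⁺ loses N₂: no meaningful conjugate acid; N₂ departs as an exceptionally stable neutral molecule
PhCH(CH₃)–I loses I⁻: pKₐ(HI) ≈ -10
PhCH(CH₃)–Cl loses Cl⁻: pKₐ(HCl) ≈ -7
PhCH(CH₃)–ONO₂ loses NO₃⁻: pKₐ(HNO₃) ≈ -1.3
PhCH(CH₃)–OPO(OH)₂ loses H₂PO₄⁻: pKₐ(H₃PO₄) ≈ 2.1
PhCH(CH₃)–OBz loses PhCOO⁻: pKₐ(C₆H₅COOH) ≈ 4.2

PhCH(CH₃)–N₂⁺ > PhCH(CH₃)–I > PhCH(CH₃)–Cl > PhCH(CH₃)–ONO₂ > PhCH(CH₃)–OPO(OH)₂ > PhCH(CH₃)–OBz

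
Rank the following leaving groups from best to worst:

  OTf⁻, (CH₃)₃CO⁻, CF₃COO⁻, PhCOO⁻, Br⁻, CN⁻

OTf⁻: pKₐ(CF₃SO₃H (triflic acid)) ≈ -14 — charge spread over three oxygens and a CF₃ group; the premier leaving group in synthesis
Br⁻: pKₐ(HBr) ≈ -9
CF₃COO⁻: pKₐ(CF₃COOH) ≈ 0.2
PhCOO⁻: pKₐ(C₆H₅COOH) ≈ 4.2 — aryl carboxylate
CN⁻: pKₐ(HCN) ≈ 9.2
(CH₃)₃CO⁻: pKₐ(t-BuOH) ≈ 18

OTf⁻ > Br⁻ > CF₃COO⁻ > PhCOO⁻ > CN⁻ > (CH₃)₃CO⁻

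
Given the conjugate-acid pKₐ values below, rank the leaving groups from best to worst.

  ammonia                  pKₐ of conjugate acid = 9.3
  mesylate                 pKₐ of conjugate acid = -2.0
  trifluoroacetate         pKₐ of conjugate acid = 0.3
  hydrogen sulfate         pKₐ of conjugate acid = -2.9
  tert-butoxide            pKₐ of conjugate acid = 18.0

Lower conjugate-acid pKₐ ⇒ weaker base ⇒ better leaving group.
Sorting by the given values: hydrogen sulfate (-2.9), mesylate (-2.0), trifluoroacetate (0.3), ammonia (9.3), tert-butoxide (18.0).

hydrogen sulfate > mesylate > trifluoroacetate > ammonia > tert-butoxide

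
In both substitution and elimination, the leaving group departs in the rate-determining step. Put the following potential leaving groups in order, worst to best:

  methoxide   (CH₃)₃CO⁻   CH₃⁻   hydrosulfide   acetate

CH₃⁻ < (CH₃)₃CO⁻ < methoxide < hydrosulfide < acetate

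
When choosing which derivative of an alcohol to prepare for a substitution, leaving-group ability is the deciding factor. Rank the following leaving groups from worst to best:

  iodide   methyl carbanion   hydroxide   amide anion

methyl carbanion < amide anion < hydroxide < iodide

Rank by basicity of the departing species: weakest base leaves most easily.
iodide: pKₐ(HI) ≈ -10
hydroxide: pKₐ(H₂O) ≈ 15.7
amide anion: pKₐ(NH₃) ≈ 38
methyl carbanion: pKₐ(CH₄) ≈ 48 — unstabilised carbanion; the worst conceivable leaving group
Reversing gives the worst-to-best order requested.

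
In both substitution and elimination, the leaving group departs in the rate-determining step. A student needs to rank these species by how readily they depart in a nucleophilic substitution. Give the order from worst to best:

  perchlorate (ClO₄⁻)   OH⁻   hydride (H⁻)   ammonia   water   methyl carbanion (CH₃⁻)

The more stable X⁻ (or X) is on its own — i.e. the weaker a base it is — the better a leaving group it makes.
perchlorate (ClO₄⁻): pKₐ(HClO₄) ≈ -10
water: pKₐ(H₃O⁺) ≈ -1.7
ammonia: pKₐ(NH₄⁺) ≈ 9.2
OH⁻: pKₐ(H₂O) ≈ 15.7
hydride (H⁻): pKₐ(H₂) ≈ 36
methyl carbanion (CH₃⁻): pKₐ(CH₄) ≈ 48
Reversing gives the worst-to-best order requested.

methyl carbanion (CH₃⁻) < hydride (H⁻) < OH⁻ < ammonia < water < perchlorate (ClO₄⁻)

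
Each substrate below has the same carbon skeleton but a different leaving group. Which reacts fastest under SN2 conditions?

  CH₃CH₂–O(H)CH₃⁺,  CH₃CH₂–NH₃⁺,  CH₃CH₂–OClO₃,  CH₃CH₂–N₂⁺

CH₃CH₂–N₂⁺

Same R in every case — rank the leaving groups.
A good leaving group is a weak base: the lower the pKₐ of its conjugate acid, the more readily it departs.
CH₃CH₂–N₂⁺ loses N₂: no meaningful conjugate acid; N₂ departs as an exceptionally stable neutral molecule
CH₃CH₂–OClO₃ loses ClO₄⁻: pKₐ(HClO₄) ≈ -10
CH₃CH₂–O(H)CH₃⁺ loses R'OH: pKₐ(R'OH₂⁺) ≈ -2.4
CH₃CH₂–NH₃⁺ loses NH₃: pKₐ(NH₄⁺) ≈ 9.2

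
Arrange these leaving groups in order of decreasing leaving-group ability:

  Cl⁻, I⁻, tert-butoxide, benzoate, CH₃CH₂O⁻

I⁻ > Cl⁻ > benzoate > CH₃CH₂O⁻ > tert-butoxide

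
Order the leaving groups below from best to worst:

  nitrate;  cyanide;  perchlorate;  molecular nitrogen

Rank by basicity of the departing species: weakest base leaves most easily.
molecular nitrogen: no meaningful conjugate acid; N₂ departs as an exceptionally stable neutral molecule
perchlorate: pKₐ(HClO₄) ≈ -10
nitrate: pKₐ(HNO₃) ≈ -1.3
cyanide: pKₐ(HCN) ≈ 9.2

molecular nitrogen > perchlorate > nitrate > cyanide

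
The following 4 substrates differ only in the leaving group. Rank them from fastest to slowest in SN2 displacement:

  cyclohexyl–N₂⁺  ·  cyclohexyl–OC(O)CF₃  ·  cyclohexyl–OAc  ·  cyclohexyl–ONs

With the same alkyl group throughout, only the leaving group differentiates the rates.
Leaving-group ability tracks the stability of the departed species; conjugate-acid pKₐ is the usual yardstick (lower pKₐ → better LG).
cyclohexyl–N₂⁺ loses N₂: no meaningful conjugate acid; N₂ departs as an exceptionally stable neutral molecule
cyclohexyl–ONs loses ONs⁻: pKₐ(p-O₂NC₆H₄SO₃H) ≈ -3.5
cyclohexyl–OC(O)CF₃ loses CF₃COO⁻: pKₐ(CF₃COOH) ≈ 0.2
cyclohexyl–OAc loses AcO⁻: pKₐ(CH₃COOH) ≈ 4.8

cyclohexyl–N₂⁺ > cyclohexyl–ONs > cyclohexyl–OC(O)CF₃ > cyclohexyl–OAc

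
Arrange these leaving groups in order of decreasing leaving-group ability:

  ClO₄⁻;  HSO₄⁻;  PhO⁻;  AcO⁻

ClO₄⁻ > HSO₄⁻ > AcO⁻ > PhO⁻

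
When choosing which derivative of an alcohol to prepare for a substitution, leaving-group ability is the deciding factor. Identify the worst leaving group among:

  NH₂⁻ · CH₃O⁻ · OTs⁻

Rank by basicity of the departing species: weakest base leaves most easily.
OTs⁻: pKₐ(p-CH₃C₆H₄SO₃H (TsOH)) ≈ -2.8
CH₃O⁻: pKₐ(CH₃OH) ≈ 15.5
NH₂⁻: pKₐ(NH₃) ≈ 38

NH₂⁻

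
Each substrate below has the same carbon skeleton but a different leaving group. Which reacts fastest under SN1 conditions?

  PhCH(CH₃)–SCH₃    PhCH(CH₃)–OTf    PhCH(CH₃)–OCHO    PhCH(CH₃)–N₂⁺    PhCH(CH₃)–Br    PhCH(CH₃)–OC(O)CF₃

Same R in every case — rank the leaving groups.
Leaving-group ability tracks the stability of the departed species; conjugate-acid pKₐ is the usual yardstick (lower pKₐ → better LG).
PhCH(CH₃)–N₂⁺ loses N₂: no meaningful conjugate acid; N₂ departs as an exceptionally stable neutral molecule
PhCH(CH₃)–OTf loses OTf⁻: pKₐ(CF₃SO₃H (triflic acid)) ≈ -14
PhCH(CH₃)–Br loses Br⁻: pKₐ(HBr) ≈ -9
PhCH(CH₃)–OC(O)CF₃ loses CF₃COO⁻: pKₐ(CF₃COOH) ≈ 0.2
PhCH(CH₃)–OCHO loses HCOO⁻: pKₐ(HCOOH) ≈ 3.8
PhCH(CH₃)–SCH₃ loses RS⁻: pKₐ(RSH (a thiol)) ≈ 10.5

PhCH(CH₃)–N₂⁺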